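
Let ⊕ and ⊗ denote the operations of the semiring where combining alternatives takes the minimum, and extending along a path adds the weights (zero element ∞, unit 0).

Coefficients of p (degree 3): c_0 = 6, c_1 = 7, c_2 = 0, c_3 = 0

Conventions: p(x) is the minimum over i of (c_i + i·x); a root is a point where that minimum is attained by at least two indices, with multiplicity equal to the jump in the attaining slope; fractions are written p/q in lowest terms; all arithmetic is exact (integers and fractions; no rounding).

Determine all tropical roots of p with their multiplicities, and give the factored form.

hull edge (i=0, c=6) to (i=2, c=0): slope -3, span 2
hull edge (i=2, c=0) to (i=3, c=0): slope 0, span 1
Factored form: p(x) = 0 ⊗ (x ⊕ 0) ⊗ (x ⊕ 3) ⊗ (x ⊕ 3)
Answer: roots = 0 (mult 1), 3 (mult 2)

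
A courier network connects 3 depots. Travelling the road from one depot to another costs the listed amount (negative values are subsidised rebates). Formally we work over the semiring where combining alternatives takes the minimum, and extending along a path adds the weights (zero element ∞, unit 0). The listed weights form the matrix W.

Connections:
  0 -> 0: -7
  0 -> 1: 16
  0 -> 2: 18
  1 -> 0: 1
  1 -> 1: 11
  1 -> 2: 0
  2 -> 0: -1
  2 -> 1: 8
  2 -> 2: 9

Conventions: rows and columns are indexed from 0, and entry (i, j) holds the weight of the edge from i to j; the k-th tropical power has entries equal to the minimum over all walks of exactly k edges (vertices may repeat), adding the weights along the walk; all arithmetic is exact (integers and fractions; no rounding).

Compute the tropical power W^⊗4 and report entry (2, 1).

W^⊗2:
  [-14, 9, 11]
  [-6, 8, 9]
  [-8, 15, 8]
W^⊗3:
  [-21, 2, 4]
  [-13, 10, 8]
  [-15, 8, 10]
W^⊗4:
  [-28, -5, -3]
  [-20, 3, 5]
  [-22, 1, 3]
Key observation: the optimum is the walk 2->0->0->0->1, with weight (-1) + (-7) + (-7) + 16 = 1.
Optimal value attained by: walk 2->0->0->0->1.
Answer: (W^⊗4)[2][1] = 1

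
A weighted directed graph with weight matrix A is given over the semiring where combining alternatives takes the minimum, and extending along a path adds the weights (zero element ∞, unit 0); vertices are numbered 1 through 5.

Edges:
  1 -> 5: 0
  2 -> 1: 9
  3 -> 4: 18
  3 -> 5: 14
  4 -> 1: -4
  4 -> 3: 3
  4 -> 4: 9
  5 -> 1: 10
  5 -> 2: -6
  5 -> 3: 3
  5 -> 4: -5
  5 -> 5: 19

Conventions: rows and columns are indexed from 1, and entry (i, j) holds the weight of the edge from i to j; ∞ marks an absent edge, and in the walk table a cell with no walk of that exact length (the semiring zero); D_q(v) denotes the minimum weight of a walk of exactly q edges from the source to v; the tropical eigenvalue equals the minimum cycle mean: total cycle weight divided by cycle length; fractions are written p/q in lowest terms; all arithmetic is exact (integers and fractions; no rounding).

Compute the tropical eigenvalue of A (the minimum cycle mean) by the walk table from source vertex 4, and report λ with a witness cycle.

q=0: [∞, ∞, ∞, 0, ∞]
q=1: [-4, ∞, 3, 9, ∞]
q=2: [5, ∞, 12, 18, -4]
q=3: [6, -10, -1, -9, 5]
q=4: [-13, -1, -6, 0, 6]
q=5: [-4, 0, 3, 1, -13]
Optimal cycle mean attained by: cycle 1->5->4->1, total 0 + (-5) + (-4), length 3.
Answer: λ = -3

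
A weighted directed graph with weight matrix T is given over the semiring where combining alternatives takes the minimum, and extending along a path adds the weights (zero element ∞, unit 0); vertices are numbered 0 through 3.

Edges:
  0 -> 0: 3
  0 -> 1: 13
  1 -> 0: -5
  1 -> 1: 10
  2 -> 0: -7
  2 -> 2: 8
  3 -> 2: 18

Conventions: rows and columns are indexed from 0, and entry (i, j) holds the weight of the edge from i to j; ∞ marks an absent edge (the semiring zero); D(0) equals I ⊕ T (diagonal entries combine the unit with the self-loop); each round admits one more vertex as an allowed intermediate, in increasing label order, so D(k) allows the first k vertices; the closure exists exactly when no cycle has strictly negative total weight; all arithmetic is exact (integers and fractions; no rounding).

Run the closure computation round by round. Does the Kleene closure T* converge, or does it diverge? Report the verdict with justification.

D(0):
  [0, 13, ∞, ∞]
  [-5, 0, ∞, ∞]
  [-7, ∞, 0, ∞]
  [∞, ∞, 18, 0]
D(1):
  [0, 13, ∞, ∞]
  [-5, 0, ∞, ∞]
  [-7, 6, 0, ∞]
  [∞, ∞, 18, 0]
D(2):
  [0, 13, ∞, ∞]
  [-5, 0, ∞, ∞]
  [-7, 6, 0, ∞]
  [∞, ∞, 18, 0]
D(3):
  [0, 13, ∞, ∞]
  [-5, 0, ∞, ∞]
  [-7, 6, 0, ∞]
  [11, 24, 18, 0]
D(4):
  [0, 13, ∞, ∞]
  [-5, 0, ∞, ∞]
  [-7, 6, 0, ∞]
  [11, 24, 18, 0]
Key observation: every diagonal entry stays at the unit through all rounds, so no improving cycle exists.
Answer: CONVERGES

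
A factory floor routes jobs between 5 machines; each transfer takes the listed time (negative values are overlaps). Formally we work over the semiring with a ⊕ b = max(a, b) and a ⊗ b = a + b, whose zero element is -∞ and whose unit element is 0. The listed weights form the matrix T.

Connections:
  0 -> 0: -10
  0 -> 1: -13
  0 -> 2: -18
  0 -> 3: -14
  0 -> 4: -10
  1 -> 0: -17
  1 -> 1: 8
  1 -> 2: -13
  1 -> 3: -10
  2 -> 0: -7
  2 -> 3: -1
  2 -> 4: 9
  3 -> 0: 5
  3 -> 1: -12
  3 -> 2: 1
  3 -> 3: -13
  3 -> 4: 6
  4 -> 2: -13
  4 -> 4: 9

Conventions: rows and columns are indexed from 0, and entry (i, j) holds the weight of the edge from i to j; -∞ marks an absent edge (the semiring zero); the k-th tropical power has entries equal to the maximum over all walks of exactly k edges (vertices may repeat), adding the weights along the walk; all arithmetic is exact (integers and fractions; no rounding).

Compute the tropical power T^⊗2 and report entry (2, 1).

T^⊗2:
  [-9, -5, -13, -19, -1]
  [-5, 16, -5, -2, -4]
  [4, -13, 0, -14, 18]
  [-5, -4, -7, 0, 15]
  [-20, -∞, -4, -14, 18]
Key observation: the optimum is the walk 2->3->1, with weight (-1) + (-12) = -13.
Optimal value attained by: walk 2->3->1.
Answer: (T^⊗2)[2][1] = -13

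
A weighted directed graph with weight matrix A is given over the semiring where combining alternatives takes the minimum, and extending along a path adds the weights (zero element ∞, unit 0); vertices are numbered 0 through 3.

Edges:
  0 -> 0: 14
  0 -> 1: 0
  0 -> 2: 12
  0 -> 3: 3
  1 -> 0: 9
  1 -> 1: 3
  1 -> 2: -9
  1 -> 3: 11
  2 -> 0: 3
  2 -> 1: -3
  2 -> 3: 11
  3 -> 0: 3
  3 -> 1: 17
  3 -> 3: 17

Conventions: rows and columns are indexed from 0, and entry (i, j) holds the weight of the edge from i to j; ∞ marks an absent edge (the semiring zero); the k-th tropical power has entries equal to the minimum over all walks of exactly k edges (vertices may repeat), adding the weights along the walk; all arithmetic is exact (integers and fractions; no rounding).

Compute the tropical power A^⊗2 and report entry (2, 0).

A^⊗2:
  [6, 3, -9, 11]
  [-6, -12, -6, 2]
  [6, 0, -12, 6]
  [17, 3, 8, 6]
Key observation: the optimum is the walk 2->1->0, with weight (-3) + 9 = 6.
Optimal value attained by: walk 2->1->0.
Answer: (A^⊗2)[2][0] = 6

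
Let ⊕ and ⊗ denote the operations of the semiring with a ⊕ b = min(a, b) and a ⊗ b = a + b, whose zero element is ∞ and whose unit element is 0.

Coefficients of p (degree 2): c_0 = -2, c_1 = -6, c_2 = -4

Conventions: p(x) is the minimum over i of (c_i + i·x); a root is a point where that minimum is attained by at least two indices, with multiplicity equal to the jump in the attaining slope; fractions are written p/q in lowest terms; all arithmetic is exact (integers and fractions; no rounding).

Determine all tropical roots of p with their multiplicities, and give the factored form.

hull edge (i=0, c=-2) to (i=1, c=-6): slope -4, span 1
hull edge (i=1, c=-6) to (i=2, c=-4): slope 2, span 1
Factored form: p(x) = -4 ⊗ (x ⊕ (-2)) ⊗ (x ⊕ 4)
Answer: roots = -2 (mult 1), 4 (mult 1)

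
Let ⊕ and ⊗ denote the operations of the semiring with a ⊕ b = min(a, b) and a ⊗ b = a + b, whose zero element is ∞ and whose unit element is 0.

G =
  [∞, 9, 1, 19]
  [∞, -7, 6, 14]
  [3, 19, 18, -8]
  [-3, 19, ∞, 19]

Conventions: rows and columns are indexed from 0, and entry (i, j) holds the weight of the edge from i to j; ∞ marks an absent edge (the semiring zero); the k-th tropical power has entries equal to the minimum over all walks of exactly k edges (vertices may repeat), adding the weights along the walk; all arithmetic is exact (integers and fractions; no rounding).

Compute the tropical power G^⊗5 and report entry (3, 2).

G^⊗2:
  [4, 2, 15, -7]
  [9, -14, -1, -2]
  [-11, 11, 4, 10]
  [16, 6, -2, 16]
G^⊗3:
  [-10, -5, 5, 7]
  [-5, -21, -8, -9]
  [7, -2, -10, -4]
  [1, -1, 12, -10]
G^⊗4:
  [4, -12, -9, -3]
  [-12, -28, -15, -16]
  [-7, -9, 4, -18]
  [-13, -8, 2, 4]
G^⊗5:
  [-6, -19, -6, -17]
  [-19, -35, -22, -23]
  [-21, -16, -6, -4]
  [1, -15, -12, -6]
Key observation: the optimum is the walk 3->0->2->3->0->2, with weight (-3) + 1 + (-8) + (-3) + 1 = -12.
Optimal value attained by: walk 3->0->2->3->0->2.
Answer: (G^⊗5)[3][2] = -12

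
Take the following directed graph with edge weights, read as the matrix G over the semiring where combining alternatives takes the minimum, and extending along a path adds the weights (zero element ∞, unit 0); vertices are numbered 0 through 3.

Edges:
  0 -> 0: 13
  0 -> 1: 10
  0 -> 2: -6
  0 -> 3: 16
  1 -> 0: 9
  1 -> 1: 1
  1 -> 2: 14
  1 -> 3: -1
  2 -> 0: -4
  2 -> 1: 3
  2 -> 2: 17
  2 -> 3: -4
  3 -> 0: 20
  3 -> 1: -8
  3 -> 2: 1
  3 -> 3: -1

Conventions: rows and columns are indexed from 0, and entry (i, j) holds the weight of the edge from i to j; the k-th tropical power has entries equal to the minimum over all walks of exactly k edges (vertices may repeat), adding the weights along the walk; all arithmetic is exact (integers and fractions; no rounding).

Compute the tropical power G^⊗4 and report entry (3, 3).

G^⊗2:
  [-10, -3, 7, -10]
  [10, -9, 0, -2]
  [9, -12, -10, -5]
  [-3, -9, 0, -9]
G^⊗3:
  [3, -18, -16, -11]
  [-4, -10, -1, -10]
  [-14, -13, -4, -14]
  [-4, -17, -9, -10]
G^⊗4:
  [-20, -19, -10, -20]
  [-5, -18, -10, -11]
  [-8, -22, -20, -15]
  [-13, -18, -10, -18]
Key observation: the optimum is the walk 3->1->3->1->3, with weight (-8) + (-1) + (-8) + (-1) = -18.
Optimal value attained by: walk 3->1->3->1->3.
Answer: (G^⊗4)[3][3] = -18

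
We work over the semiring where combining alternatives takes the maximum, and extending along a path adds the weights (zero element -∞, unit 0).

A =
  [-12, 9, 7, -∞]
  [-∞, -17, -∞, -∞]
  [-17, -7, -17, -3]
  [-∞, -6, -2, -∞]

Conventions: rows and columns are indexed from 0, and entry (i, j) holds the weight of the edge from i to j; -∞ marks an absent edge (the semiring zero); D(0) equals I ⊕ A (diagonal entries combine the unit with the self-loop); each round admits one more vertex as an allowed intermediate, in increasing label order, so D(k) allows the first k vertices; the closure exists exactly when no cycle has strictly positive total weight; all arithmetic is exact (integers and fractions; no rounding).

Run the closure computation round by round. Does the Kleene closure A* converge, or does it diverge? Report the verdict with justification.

D(0):
  [0, 9, 7, -∞]
  [-∞, 0, -∞, -∞]
  [-17, -7, 0, -3]
  [-∞, -6, -2, 0]
D(1):
  [0, 9, 7, -∞]
  [-∞, 0, -∞, -∞]
  [-17, -7, 0, -3]
  [-∞, -6, -2, 0]
D(2):
  [0, 9, 7, -∞]
  [-∞, 0, -∞, -∞]
  [-17, -7, 0, -3]
  [-∞, -6, -2, 0]
D(3):
  [0, 9, 7, 4]
  [-∞, 0, -∞, -∞]
  [-17, -7, 0, -3]
  [-19, -6, -2, 0]
D(4):
  [0, 9, 7, 4]
  [-∞, 0, -∞, -∞]
  [-17, -7, 0, -3]
  [-19, -6, -2, 0]
Key observation: every diagonal entry stays at the unit through all rounds, so no improving cycle exists.
Answer: CONVERGES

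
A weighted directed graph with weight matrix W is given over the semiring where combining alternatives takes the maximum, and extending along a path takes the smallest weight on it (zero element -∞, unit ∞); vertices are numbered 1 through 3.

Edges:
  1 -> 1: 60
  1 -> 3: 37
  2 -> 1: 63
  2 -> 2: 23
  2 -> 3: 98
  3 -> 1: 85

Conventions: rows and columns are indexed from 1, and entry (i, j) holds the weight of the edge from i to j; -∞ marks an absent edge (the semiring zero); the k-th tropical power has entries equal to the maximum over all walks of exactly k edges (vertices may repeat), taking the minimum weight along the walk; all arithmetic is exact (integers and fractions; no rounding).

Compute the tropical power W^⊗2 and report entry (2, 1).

W^⊗2:
  [60, -∞, 37]
  [85, 23, 37]
  [60, -∞, 37]
Key observation: the optimum is the walk 2->3->1, with weight 98 min 85 = 85.
Optimal value attained by: walk 2->3->1.
Answer: (W^⊗2)[2][1] = 85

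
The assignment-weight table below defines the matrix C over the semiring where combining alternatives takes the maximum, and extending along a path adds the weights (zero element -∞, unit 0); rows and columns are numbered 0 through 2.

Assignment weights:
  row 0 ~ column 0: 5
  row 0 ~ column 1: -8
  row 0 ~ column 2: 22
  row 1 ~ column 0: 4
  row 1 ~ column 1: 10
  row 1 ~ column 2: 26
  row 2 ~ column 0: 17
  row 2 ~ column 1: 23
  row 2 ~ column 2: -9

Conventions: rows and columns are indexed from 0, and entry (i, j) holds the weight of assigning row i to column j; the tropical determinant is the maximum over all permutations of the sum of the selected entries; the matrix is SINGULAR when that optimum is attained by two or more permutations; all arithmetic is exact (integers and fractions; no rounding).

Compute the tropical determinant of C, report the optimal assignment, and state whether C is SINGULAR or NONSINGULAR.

σ = (0, 1, 2): 5 + 10 + (-9) = 6
σ = (0, 2, 1): 5 + 26 + 23 = 54
σ = (1, 0, 2): (-8) + 4 + (-9) = -13
σ = (1, 2, 0): (-8) + 26 + 17 = 35
σ = (2, 0, 1): 22 + 4 + 23 = 49
σ = (2, 1, 0): 22 + 10 + 17 = 49
Optimal value attained by: σ = (0, 2, 1).
Answer: det⊕(C) = 54; verdict: NONSINGULAR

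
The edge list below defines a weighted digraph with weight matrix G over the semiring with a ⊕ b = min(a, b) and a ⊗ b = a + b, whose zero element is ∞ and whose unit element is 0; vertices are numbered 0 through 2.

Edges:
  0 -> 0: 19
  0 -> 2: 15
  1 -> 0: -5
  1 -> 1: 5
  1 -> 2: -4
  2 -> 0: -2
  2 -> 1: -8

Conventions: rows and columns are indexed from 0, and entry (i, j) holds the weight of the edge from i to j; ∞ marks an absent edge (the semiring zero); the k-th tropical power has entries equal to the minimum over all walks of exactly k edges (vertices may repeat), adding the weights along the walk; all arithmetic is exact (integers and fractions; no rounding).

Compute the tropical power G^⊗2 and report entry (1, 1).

G^⊗2:
  [13, 7, 34]
  [-6, -12, 1]
  [-13, -3, -12]
Key observation: the optimum is the walk 1->2->1, with weight (-4) + (-8) = -12.
Optimal value attained by: walk 1->2->1.
Answer: (G^⊗2)[1][1] = -12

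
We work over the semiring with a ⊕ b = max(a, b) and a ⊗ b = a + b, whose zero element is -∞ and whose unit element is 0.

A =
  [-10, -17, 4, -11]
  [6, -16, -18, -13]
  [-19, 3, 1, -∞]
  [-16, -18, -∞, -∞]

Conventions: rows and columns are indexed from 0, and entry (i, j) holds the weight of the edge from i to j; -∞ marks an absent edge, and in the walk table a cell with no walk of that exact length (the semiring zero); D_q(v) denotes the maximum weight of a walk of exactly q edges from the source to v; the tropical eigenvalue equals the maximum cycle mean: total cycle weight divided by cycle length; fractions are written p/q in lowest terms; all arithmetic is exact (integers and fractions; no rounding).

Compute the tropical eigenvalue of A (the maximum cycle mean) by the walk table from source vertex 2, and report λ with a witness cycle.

q=0: [-∞, -∞, 0, -∞]
q=1: [-19, 3, 1, -∞]
q=2: [9, 4, 2, -10]
q=3: [10, 5, 13, -2]
q=4: [11, 16, 14, -1]
Optimal cycle mean attained by: cycle 0->2->1->0, total 4 + 3 + 6, length 3.
Answer: λ = 13/3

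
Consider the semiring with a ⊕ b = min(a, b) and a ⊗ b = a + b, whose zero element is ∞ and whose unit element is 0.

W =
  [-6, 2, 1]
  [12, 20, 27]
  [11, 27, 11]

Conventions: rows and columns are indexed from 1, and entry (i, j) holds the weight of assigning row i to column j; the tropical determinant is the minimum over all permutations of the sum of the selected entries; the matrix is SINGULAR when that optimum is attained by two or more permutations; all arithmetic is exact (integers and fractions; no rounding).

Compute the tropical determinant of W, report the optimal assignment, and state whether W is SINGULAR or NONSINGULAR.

σ = (1, 2, 3): (-6) + 20 + 11 = 25
σ = (1, 3, 2): (-6) + 27 + 27 = 48
σ = (2, 1, 3): 2 + 12 + 11 = 25
σ = (2, 3, 1): 2 + 27 + 11 = 40
σ = (3, 1, 2): 1 + 12 + 27 = 40
σ = (3, 2, 1): 1 + 20 + 11 = 32
Optimal value attained by: σ = (1, 2, 3).
Answer: det⊕(W) = 25; verdict: SINGULAR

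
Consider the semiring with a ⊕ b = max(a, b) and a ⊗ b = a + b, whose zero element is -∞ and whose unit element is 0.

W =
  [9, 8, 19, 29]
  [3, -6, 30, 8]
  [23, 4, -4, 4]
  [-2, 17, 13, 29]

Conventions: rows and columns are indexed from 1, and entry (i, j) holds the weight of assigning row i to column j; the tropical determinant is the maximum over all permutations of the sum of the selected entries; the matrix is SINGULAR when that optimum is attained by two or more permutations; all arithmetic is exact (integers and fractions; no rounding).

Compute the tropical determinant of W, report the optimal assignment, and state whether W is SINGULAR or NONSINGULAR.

σ = (1, 2, 3, 4): 9 + (-6) + (-4) + 29 = 28
σ = (1, 2, 4, 3): 9 + (-6) + 4 + 13 = 20
σ = (1, 3, 2, 4): 9 + 30 + 4 + 29 = 72
σ = (1, 3, 4, 2): 9 + 30 + 4 + 17 = 60
σ = (1, 4, 2, 3): 9 + 8 + 4 + 13 = 34
σ = (1, 4, 3, 2): 9 + 8 + (-4) + 17 = 30
σ = (2, 1, 3, 4): 8 + 3 + (-4) + 29 = 36
σ = (2, 1, 4, 3): 8 + 3 + 4 + 13 = 28
σ = (2, 3, 1, 4): 8 + 30 + 23 + 29 = 90
σ = (2, 3, 4, 1): 8 + 30 + 4 + (-2) = 40
σ = (2, 4, 1, 3): 8 + 8 + 23 + 13 = 52
σ = (2, 4, 3, 1): 8 + 8 + (-4) + (-2) = 10
σ = (3, 1, 2, 4): 19 + 3 + 4 + 29 = 55
σ = (3, 1, 4, 2): 19 + 3 + 4 + 17 = 43
σ = (3, 2, 1, 4): 19 + (-6) + 23 + 29 = 65
σ = (3, 2, 4, 1): 19 + (-6) + 4 + (-2) = 15
σ = (3, 4, 1, 2): 19 + 8 + 23 + 17 = 67
σ = (3, 4, 2, 1): 19 + 8 + 4 + (-2) = 29
σ = (4, 1, 2, 3): 29 + 3 + 4 + 13 = 49
σ = (4, 1, 3, 2): 29 + 3 + (-4) + 17 = 45
σ = (4, 2, 1, 3): 29 + (-6) + 23 + 13 = 59
σ = (4, 2, 3, 1): 29 + (-6) + (-4) + (-2) = 17
σ = (4, 3, 1, 2): 29 + 30 + 23 + 17 = 99
σ = (4, 3, 2, 1): 29 + 30 + 4 + (-2) = 61
Optimal value attained by: σ = (4, 3, 1, 2).
Answer: det⊕(W) = 99; verdict: NONSINGULAR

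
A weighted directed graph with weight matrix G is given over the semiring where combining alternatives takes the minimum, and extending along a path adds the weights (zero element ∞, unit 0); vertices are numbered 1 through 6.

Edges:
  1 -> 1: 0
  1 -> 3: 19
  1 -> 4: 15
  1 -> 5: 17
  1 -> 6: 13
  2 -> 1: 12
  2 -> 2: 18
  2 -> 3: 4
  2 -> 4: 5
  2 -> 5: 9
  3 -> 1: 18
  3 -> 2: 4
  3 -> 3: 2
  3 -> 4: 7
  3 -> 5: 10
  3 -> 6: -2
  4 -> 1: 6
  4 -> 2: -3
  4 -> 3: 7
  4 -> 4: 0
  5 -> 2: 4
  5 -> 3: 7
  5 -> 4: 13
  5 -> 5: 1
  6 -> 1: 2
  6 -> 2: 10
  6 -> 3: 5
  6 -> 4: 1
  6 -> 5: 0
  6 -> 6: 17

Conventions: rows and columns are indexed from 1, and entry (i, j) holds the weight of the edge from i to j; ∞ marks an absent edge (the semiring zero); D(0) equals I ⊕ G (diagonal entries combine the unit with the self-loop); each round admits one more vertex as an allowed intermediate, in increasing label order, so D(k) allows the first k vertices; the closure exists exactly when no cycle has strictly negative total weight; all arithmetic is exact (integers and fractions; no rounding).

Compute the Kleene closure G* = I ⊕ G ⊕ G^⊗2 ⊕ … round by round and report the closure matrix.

D(0):
  [0, ∞, 19, 15, 17, 13]
  [12, 0, 4, 5, 9, ∞]
  [18, 4, 0, 7, 10, -2]
  [6, -3, 7, 0, ∞, ∞]
  [∞, 4, 7, 13, 0, ∞]
  [2, 10, 5, 1, 0, 0]
D(1):
  [0, ∞, 19, 15, 17, 13]
  [12, 0, 4, 5, 9, 25]
  [18, 4, 0, 7, 10, -2]
  [6, -3, 7, 0, 23, 19]
  [∞, 4, 7, 13, 0, ∞]
  [2, 10, 5, 1, 0, 0]
D(2):
  [0, ∞, 19, 15, 17, 13]
  [12, 0, 4, 5, 9, 25]
  [16, 4, 0, 7, 10, -2]
  [6, -3, 1, 0, 6, 19]
  [16, 4, 7, 9, 0, 29]
  [2, 10, 5, 1, 0, 0]
D(3):
  [0, 23, 19, 15, 17, 13]
  [12, 0, 4, 5, 9, 2]
  [16, 4, 0, 7, 10, -2]
  [6, -3, 1, 0, 6, -1]
  [16, 4, 7, 9, 0, 5]
  [2, 9, 5, 1, 0, 0]
D(4):
  [0, 12, 16, 15, 17, 13]
  [11, 0, 4, 5, 9, 2]
  [13, 4, 0, 7, 10, -2]
  [6, -3, 1, 0, 6, -1]
  [15, 4, 7, 9, 0, 5]
  [2, -2, 2, 1, 0, 0]
D(5):
  [0, 12, 16, 15, 17, 13]
  [11, 0, 4, 5, 9, 2]
  [13, 4, 0, 7, 10, -2]
  [6, -3, 1, 0, 6, -1]
  [15, 4, 7, 9, 0, 5]
  [2, -2, 2, 1, 0, 0]
D(6):
  [0, 11, 15, 14, 13, 13]
  [4, 0, 4, 3, 2, 2]
  [0, -4, 0, -1, -2, -2]
  [1, -3, 1, 0, -1, -1]
  [7, 3, 7, 6, 0, 5]
  [2, -2, 2, 1, 0, 0]
Answer: G* = [[0, 11, 15, 14, 13, 13], [4, 0, 4, 3, 2, 2], [0, -4, 0, -1, -2, -2], [1, -3, 1, 0, -1, -1], [7, 3, 7, 6, 0, 5], [2, -2, 2, 1, 0, 0]]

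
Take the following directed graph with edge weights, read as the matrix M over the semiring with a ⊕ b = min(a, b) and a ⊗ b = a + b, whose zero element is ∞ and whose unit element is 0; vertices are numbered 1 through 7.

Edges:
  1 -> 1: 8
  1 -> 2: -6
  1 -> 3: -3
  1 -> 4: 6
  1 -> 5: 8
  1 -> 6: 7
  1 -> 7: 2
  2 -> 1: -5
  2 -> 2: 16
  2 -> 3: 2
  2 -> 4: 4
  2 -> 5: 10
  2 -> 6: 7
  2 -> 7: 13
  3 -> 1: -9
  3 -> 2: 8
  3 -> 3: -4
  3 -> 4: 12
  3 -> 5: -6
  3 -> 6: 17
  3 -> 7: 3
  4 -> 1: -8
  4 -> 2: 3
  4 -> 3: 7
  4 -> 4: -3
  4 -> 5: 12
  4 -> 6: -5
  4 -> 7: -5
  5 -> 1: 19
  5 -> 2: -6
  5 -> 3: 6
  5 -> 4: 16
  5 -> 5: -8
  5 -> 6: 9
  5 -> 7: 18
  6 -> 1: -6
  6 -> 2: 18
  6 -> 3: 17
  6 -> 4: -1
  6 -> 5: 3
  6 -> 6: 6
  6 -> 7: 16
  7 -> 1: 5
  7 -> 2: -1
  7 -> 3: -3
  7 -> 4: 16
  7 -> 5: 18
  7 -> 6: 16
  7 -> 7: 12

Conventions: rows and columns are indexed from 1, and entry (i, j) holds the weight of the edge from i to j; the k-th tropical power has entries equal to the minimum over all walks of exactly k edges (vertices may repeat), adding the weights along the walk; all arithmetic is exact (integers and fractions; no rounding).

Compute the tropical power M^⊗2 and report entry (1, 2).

M^⊗2:
  [-12, 1, -7, -2, -9, 1, 0]
  [-7, -11, -8, 1, -4, -1, -3]
  [-13, -15, -12, -3, -14, -2, -7]
  [-11, -14, -11, -6, -2, -8, -8]
  [-11, -14, -4, -2, -16, 1, 7]
  [-9, -12, -9, -4, -5, -6, -6]
  [-12, -1, -7, 3, -9, 6, 0]
Key observation: the optimum is the walk 1->7->2, with weight 2 + (-1) = 1.
Optimal value attained by: walk 1->7->2.
Answer: (M^⊗2)[1][2] = 1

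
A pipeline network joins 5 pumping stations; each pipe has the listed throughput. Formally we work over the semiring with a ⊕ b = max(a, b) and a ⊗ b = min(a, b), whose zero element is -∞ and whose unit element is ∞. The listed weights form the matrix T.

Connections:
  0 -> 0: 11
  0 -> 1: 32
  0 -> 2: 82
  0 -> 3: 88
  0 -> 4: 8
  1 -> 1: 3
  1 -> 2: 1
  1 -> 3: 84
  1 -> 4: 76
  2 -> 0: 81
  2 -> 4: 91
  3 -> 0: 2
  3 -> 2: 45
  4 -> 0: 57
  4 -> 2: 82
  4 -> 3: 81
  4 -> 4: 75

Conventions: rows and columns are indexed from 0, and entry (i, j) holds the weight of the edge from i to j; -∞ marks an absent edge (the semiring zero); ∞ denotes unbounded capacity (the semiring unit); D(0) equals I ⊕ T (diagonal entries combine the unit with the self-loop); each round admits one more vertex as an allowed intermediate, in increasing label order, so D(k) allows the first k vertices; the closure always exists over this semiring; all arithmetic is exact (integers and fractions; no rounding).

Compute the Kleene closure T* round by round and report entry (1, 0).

D(0):
  [∞, 32, 82, 88, 8]
  [-∞, ∞, 1, 84, 76]
  [81, -∞, ∞, -∞, 91]
  [2, -∞, 45, ∞, -∞]
  [57, -∞, 82, 81, ∞]
D(1):
  [∞, 32, 82, 88, 8]
  [-∞, ∞, 1, 84, 76]
  [81, 32, ∞, 81, 91]
  [2, 2, 45, ∞, 2]
  [57, 32, 82, 81, ∞]
D(2):
  [∞, 32, 82, 88, 32]
  [-∞, ∞, 1, 84, 76]
  [81, 32, ∞, 81, 91]
  [2, 2, 45, ∞, 2]
  [57, 32, 82, 81, ∞]
D(3):
  [∞, 32, 82, 88, 82]
  [1, ∞, 1, 84, 76]
  [81, 32, ∞, 81, 91]
  [45, 32, 45, ∞, 45]
  [81, 32, 82, 81, ∞]
D(4):
  [∞, 32, 82, 88, 82]
  [45, ∞, 45, 84, 76]
  [81, 32, ∞, 81, 91]
  [45, 32, 45, ∞, 45]
  [81, 32, 82, 81, ∞]
D(5):
  [∞, 32, 82, 88, 82]
  [76, ∞, 76, 84, 76]
  [81, 32, ∞, 81, 91]
  [45, 32, 45, ∞, 45]
  [81, 32, 82, 81, ∞]
Answer: T*[1][0] = 76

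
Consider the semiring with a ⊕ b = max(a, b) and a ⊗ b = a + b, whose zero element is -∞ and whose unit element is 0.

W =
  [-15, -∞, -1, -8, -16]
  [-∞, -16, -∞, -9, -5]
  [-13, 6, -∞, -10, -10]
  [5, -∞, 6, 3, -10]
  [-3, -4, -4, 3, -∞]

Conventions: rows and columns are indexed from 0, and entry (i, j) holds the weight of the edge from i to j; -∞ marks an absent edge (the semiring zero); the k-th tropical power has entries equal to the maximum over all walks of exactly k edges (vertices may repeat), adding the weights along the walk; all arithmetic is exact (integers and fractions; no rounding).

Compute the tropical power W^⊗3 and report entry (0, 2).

W^⊗2:
  [-3, 5, -2, -5, -11]
  [-4, -9, -3, -2, -19]
  [-5, -10, -4, -3, 1]
  [8, 12, 9, 6, -4]
  [8, 2, 9, 6, -7]
W^⊗3:
  [0, 4, 1, -2, 0]
  [3, 3, 4, 1, -12]
  [2, 2, 3, 4, -13]
  [11, 15, 12, 9, 7]
  [11, 15, 12, 9, -1]
Key observation: the optimum is the walk 0->3->3->2, with weight (-8) + 3 + 6 = 1.
Optimal value attained by: walk 0->3->3->2.
Answer: (W^⊗3)[0][2] = 1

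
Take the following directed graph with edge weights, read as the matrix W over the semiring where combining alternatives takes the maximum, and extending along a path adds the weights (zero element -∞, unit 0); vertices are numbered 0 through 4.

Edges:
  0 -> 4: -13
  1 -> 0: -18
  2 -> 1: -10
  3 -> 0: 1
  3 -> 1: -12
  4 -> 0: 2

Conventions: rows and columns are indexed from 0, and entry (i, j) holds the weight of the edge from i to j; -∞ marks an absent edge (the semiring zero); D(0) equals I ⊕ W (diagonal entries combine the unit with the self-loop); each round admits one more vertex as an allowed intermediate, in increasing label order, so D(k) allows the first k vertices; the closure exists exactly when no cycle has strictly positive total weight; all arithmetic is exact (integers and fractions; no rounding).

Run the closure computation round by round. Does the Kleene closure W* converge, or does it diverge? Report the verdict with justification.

D(0):
  [0, -∞, -∞, -∞, -13]
  [-18, 0, -∞, -∞, -∞]
  [-∞, -10, 0, -∞, -∞]
  [1, -12, -∞, 0, -∞]
  [2, -∞, -∞, -∞, 0]
D(1):
  [0, -∞, -∞, -∞, -13]
  [-18, 0, -∞, -∞, -31]
  [-∞, -10, 0, -∞, -∞]
  [1, -12, -∞, 0, -12]
  [2, -∞, -∞, -∞, 0]
D(2):
  [0, -∞, -∞, -∞, -13]
  [-18, 0, -∞, -∞, -31]
  [-28, -10, 0, -∞, -41]
  [1, -12, -∞, 0, -12]
  [2, -∞, -∞, -∞, 0]
D(3):
  [0, -∞, -∞, -∞, -13]
  [-18, 0, -∞, -∞, -31]
  [-28, -10, 0, -∞, -41]
  [1, -12, -∞, 0, -12]
  [2, -∞, -∞, -∞, 0]
D(4):
  [0, -∞, -∞, -∞, -13]
  [-18, 0, -∞, -∞, -31]
  [-28, -10, 0, -∞, -41]
  [1, -12, -∞, 0, -12]
  [2, -∞, -∞, -∞, 0]
D(5):
  [0, -∞, -∞, -∞, -13]
  [-18, 0, -∞, -∞, -31]
  [-28, -10, 0, -∞, -41]
  [1, -12, -∞, 0, -12]
  [2, -∞, -∞, -∞, 0]
Key observation: every diagonal entry stays at the unit through all rounds, so no improving cycle exists.
Answer: CONVERGES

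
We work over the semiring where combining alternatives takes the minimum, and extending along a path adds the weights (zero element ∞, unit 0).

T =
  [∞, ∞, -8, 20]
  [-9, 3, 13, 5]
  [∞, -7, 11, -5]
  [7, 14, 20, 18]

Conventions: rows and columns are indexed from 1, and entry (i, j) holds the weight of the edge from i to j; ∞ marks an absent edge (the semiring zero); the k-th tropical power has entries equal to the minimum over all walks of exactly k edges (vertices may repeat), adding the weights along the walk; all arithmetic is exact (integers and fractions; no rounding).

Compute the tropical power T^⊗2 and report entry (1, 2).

T^⊗2:
  [27, -15, 3, -13]
  [-6, 6, -17, 8]
  [-16, -4, 6, -2]
  [5, 13, -1, 15]
Key observation: the optimum is the walk 1->3->2, with weight (-8) + (-7) = -15.
Optimal value attained by: walk 1->3->2.
Answer: (T^⊗2)[1][2] = -15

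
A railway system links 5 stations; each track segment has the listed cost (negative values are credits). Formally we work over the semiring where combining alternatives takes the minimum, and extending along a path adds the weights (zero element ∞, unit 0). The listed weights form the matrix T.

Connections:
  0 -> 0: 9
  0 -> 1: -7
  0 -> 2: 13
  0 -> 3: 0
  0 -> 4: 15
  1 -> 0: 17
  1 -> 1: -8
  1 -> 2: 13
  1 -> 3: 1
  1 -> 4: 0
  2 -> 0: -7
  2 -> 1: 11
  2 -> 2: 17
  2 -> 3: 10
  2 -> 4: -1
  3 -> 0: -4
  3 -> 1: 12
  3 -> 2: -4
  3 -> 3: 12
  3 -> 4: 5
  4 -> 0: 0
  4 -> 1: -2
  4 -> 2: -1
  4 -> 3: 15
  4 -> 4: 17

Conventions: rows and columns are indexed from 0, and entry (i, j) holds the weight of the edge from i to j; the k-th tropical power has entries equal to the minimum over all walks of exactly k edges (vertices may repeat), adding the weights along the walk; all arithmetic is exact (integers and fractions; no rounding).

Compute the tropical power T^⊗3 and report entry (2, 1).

T^⊗2:
  [-4, -15, -4, -6, -7]
  [-3, -16, -3, -7, -8]
  [-1, -14, -2, -7, 8]
  [-11, -11, 4, -4, -5]
  [-8, -10, 11, -1, -2]
T^⊗3:
  [-11, -23, -10, -14, -15]
  [-11, -24, -11, -15, -16]
  [-11, -22, -11, -13, -14]
  [-8, -19, -8, -11, -11]
  [-5, -18, -5, -9, -10]
Key observation: the optimum is the walk 2->0->1->1, with weight (-7) + (-7) + (-8) = -22.
Optimal value attained by: walk 2->0->1->1.
Answer: (T^⊗3)[2][1] = -22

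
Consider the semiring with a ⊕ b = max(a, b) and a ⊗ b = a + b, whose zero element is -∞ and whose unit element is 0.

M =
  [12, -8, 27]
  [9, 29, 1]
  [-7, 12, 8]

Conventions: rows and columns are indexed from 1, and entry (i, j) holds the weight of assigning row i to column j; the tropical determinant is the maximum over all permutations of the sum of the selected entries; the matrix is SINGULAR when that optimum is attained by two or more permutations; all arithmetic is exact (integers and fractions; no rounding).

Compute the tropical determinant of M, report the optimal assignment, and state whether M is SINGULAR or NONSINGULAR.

σ = (1, 2, 3): 12 + 29 + 8 = 49
σ = (1, 3, 2): 12 + 1 + 12 = 25
σ = (2, 1, 3): (-8) + 9 + 8 = 9
σ = (2, 3, 1): (-8) + 1 + (-7) = -14
σ = (3, 1, 2): 27 + 9 + 12 = 48
σ = (3, 2, 1): 27 + 29 + (-7) = 49
Optimal value attained by: σ = (1, 2, 3).
Answer: det⊕(M) = 49; verdict: SINGULAR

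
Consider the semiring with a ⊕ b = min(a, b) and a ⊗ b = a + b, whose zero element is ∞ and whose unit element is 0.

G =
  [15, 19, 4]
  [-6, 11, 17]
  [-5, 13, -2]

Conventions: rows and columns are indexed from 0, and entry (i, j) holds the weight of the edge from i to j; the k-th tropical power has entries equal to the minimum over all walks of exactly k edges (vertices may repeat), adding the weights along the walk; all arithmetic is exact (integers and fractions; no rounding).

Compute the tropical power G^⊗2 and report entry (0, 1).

G^⊗2:
  [-1, 17, 2]
  [5, 13, -2]
  [-7, 11, -4]
Key observation: the optimum is the walk 0->2->1, with weight 4 + 13 = 17.
Optimal value attained by: walk 0->2->1.
Answer: (G^⊗2)[0][1] = 17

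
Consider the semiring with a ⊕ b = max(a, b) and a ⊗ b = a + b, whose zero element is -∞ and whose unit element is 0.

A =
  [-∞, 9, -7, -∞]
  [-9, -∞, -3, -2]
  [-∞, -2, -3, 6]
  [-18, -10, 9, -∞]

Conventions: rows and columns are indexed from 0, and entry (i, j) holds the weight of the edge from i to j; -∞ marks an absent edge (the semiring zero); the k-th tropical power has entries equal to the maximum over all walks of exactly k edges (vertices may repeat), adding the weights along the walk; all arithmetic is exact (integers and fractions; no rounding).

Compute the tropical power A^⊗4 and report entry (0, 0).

A^⊗2:
  [0, -9, 6, 7]
  [-20, 0, 7, 3]
  [-11, -4, 15, 3]
  [-19, 7, 6, 15]
A^⊗3:
  [-11, 9, 16, 12]
  [-9, 5, 12, 13]
  [-13, 13, 12, 21]
  [-2, 5, 24, 12]
A^⊗4:
  [0, 14, 21, 22]
  [-4, 10, 22, 18]
  [4, 11, 30, 18]
  [-4, 22, 21, 30]
Key observation: the optimum is the walk 0->1->0->1->0, with weight 9 + (-9) + 9 + (-9) = 0.
Optimal value attained by: walk 0->1->0->1->0.
Answer: (A^⊗4)[0][0] = 0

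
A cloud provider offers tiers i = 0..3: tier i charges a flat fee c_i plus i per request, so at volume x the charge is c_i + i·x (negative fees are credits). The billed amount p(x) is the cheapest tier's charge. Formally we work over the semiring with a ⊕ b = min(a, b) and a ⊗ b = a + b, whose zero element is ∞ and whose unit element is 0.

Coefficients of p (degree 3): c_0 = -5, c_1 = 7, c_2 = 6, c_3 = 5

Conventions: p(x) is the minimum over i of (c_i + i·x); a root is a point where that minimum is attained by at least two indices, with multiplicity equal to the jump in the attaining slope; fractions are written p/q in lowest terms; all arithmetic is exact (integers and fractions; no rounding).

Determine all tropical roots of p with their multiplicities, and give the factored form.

hull edge (i=0, c=-5) to (i=3, c=5): slope 10/3, span 3
Factored form: p(x) = 5 ⊗ (x ⊕ (-10/3)) ⊗ (x ⊕ (-10/3)) ⊗ (x ⊕ (-10/3))
Answer: roots = -10/3 (mult 3)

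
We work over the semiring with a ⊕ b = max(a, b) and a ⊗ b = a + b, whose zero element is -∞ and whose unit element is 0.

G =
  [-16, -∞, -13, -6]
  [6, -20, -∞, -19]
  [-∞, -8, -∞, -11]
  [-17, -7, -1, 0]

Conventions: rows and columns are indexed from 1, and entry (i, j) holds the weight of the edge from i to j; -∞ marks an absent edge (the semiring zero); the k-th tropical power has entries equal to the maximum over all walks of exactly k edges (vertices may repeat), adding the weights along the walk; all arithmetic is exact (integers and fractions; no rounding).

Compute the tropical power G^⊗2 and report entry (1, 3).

G^⊗2:
  [-23, -13, -7, -6]
  [-10, -26, -7, 0]
  [-2, -18, -12, -11]
  [-1, -7, -1, 0]
Key observation: the optimum is the walk 1->4->3, with weight (-6) + (-1) = -7.
Optimal value attained by: walk 1->4->3.
Answer: (G^⊗2)[1][3] = -7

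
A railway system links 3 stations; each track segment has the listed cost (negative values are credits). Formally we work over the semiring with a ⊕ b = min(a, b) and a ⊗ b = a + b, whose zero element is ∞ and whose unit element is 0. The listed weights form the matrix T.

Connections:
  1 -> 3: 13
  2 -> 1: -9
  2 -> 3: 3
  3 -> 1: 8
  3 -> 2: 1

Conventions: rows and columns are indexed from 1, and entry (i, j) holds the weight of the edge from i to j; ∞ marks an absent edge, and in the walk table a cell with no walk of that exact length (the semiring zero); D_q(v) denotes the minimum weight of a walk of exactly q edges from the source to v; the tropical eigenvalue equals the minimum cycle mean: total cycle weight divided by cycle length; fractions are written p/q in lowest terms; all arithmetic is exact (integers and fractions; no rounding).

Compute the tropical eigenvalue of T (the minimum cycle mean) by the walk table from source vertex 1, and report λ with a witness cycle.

q=0: [0, ∞, ∞]
q=1: [∞, ∞, 13]
q=2: [21, 14, ∞]
q=3: [5, ∞, 17]
Optimal cycle mean attained by: cycle 1->3->2->1, total 13 + 1 + (-9), length 3.
Answer: λ = 5/3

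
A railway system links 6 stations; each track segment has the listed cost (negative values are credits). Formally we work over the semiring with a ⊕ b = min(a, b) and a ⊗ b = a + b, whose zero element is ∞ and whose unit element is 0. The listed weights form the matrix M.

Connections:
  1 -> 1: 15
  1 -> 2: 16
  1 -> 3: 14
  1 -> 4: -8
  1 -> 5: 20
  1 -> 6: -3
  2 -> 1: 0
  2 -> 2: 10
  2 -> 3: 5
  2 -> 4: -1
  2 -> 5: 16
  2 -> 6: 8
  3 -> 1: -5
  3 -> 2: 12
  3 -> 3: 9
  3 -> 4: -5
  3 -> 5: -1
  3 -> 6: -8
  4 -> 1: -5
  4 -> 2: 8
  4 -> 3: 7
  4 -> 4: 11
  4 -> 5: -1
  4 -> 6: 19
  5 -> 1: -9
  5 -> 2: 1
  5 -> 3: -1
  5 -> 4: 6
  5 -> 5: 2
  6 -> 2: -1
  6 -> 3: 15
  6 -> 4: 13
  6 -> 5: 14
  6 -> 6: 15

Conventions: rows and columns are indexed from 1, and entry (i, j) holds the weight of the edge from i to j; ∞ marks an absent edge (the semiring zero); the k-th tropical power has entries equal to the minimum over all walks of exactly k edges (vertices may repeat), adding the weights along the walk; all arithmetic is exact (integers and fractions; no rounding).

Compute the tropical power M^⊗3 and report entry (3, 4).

M^⊗2:
  [-13, -4, -1, 3, -9, 6]
  [-6, 7, 6, -8, -2, -3]
  [-10, -9, -2, -13, -6, -8]
  [-10, 0, -2, -13, 1, -8]
  [-7, 3, 1, -17, -2, -12]
  [-1, 9, 4, -2, 12, 7]
M^⊗3:
  [-18, -8, -10, -21, -7, -16]
  [-13, -4, -3, -14, -9, -9]
  [-18, -9, -7, -18, -14, -13]
  [-18, -9, -6, -18, -14, -13]
  [-22, -13, -10, -15, -18, -10]
  [-7, 6, 5, -9, -3, -4]
Key observation: the optimum is the walk 3->4->1->4, with weight (-5) + (-5) + (-8) = -18.
Optimal value attained by: walk 3->4->1->4.
Answer: (M^⊗3)[3][4] = -18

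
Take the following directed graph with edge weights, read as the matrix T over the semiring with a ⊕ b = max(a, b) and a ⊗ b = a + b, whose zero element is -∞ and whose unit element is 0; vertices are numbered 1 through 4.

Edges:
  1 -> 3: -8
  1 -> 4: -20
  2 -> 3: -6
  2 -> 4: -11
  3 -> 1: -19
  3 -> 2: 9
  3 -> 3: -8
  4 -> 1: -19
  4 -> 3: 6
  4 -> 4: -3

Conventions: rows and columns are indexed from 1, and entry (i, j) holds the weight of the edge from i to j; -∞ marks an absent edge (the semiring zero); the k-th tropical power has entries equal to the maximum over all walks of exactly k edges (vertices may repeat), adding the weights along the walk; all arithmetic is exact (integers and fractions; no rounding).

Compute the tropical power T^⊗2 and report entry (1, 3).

T^⊗2:
  [-27, 1, -14, -23]
  [-25, 3, -5, -14]
  [-27, 1, 3, -2]
  [-13, 15, 3, -6]
Key observation: the optimum is the walk 1->4->3, with weight (-20) + 6 = -14.
Optimal value attained by: walk 1->4->3.
Answer: (T^⊗2)[1][3] = -14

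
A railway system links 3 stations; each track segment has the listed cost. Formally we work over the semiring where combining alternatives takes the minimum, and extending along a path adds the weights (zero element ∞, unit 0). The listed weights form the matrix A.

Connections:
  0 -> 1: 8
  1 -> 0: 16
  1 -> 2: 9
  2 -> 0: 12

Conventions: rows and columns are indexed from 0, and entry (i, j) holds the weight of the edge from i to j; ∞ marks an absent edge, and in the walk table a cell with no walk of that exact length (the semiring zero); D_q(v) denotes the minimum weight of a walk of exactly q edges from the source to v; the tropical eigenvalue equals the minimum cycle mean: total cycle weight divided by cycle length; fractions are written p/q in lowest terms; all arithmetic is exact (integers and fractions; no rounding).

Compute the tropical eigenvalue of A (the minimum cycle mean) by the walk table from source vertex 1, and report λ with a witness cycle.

q=0: [∞, 0, ∞]
q=1: [16, ∞, 9]
q=2: [21, 24, ∞]
q=3: [40, 29, 33]
Optimal cycle mean attained by: cycle 0->1->2->0, total 8 + 9 + 12, length 3.
Answer: λ = 29/3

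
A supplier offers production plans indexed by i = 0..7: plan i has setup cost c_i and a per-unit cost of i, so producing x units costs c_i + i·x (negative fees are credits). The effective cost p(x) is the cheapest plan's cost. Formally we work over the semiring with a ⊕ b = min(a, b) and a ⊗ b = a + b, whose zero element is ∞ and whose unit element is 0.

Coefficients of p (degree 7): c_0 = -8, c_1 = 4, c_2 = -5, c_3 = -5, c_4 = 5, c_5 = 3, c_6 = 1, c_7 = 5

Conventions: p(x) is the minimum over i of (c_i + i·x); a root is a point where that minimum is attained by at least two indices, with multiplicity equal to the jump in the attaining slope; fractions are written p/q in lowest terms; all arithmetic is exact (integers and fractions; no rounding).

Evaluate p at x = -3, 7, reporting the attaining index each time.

p(-3) = min(-8+0·(-3)=-8, 4+1·(-3)=1, -5+2·(-3)=-11, -5+3·(-3)=-14, 5+4·(-3)=-7, 3+5·(-3)=-12, 1+6·(-3)=-17, 5+7·(-3)=-16) = -17 (attained by i=6)
p(7) = min(-8+0·7=-8, 4+1·7=11, -5+2·7=9, -5+3·7=16, 5+4·7=33, 3+5·7=38, 1+6·7=43, 5+7·7=54) = -8 (attained by i=0)
Answer: p(-3) = -17; p(7) = -8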